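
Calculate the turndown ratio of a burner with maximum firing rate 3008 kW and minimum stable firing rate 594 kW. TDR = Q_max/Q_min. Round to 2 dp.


TDR = Q_max / Q_min
TDR = 3008 / 594 = 5.06


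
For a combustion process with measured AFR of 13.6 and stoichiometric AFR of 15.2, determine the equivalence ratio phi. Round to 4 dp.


phi = AFR_stoich / AFR_actual
phi = 15.2 / 13.6 = 1.1176


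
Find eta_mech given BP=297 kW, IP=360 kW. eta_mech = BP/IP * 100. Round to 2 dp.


eta_mech = (BP / IP) * 100
Ratio = 297 / 360 = 0.8250
eta_mech = 0.8250 * 100 = 82.50%


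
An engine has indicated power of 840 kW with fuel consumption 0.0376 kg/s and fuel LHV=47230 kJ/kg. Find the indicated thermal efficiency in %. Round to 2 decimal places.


eta_ith = (IP / (mf * LHV)) * 100
Denominator = 0.0376 * 47230 = 1775.8480 kW
eta_ith = (840 / 1775.8480) * 100 = 47.30%


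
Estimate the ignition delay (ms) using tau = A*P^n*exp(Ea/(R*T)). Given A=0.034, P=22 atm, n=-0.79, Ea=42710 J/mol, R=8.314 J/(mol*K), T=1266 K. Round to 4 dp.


tau = A * P^n * exp(Ea/(R*T))
P^n = 22^(-0.79) = 0.08699336
Ea/(R*T) = 42710/(8.314*1266) = 4.057755
exp(Ea/(R*T)) = 57.844318
tau = 0.034 * 0.08699336 * 57.844318 = 0.1711 ms


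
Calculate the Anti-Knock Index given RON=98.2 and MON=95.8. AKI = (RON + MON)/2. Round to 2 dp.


AKI = (RON + MON) / 2
AKI = (98.2 + 95.8) / 2
AKI = 194.0 / 2 = 97.00


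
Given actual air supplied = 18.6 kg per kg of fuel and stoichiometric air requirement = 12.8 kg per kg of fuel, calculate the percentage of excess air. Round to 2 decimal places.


Excess air = actual - stoichiometric = 18.6 - 12.8 = 5.80 kg/kg fuel
Excess air % = (excess / stoich) * 100 = (5.80 / 12.8) * 100 = 45.31%


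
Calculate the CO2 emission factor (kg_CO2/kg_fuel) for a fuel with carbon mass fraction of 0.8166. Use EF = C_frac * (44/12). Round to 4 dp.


EF = C_frac * (M_CO2 / M_C)
EF = 0.8166 * (44/12)
EF = 0.8166 * 3.666667 = 2.9942 kg_CO2/kg_fuel


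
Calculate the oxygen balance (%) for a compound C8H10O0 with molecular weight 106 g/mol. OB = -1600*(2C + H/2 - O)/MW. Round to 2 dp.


OB = -1600 * (2C + H/2 - O) / MW
Inner = 2*8 + 10/2 - 0 = 21.00
OB = -1600 * 21.00 / 106 = -316.98%


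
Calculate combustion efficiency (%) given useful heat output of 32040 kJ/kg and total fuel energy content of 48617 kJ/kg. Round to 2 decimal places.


Efficiency = (Q_useful / Q_fuel) * 100
Efficiency = (32040 / 48617) * 100
Efficiency = 0.6590 * 100 = 65.90%


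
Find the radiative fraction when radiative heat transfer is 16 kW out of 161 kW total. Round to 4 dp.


f_rad = Q_rad / Q_total
f_rad = 16 / 161 = 0.0994


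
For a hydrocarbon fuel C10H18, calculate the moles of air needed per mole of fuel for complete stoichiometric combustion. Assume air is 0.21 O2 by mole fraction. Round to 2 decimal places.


Balanced combustion: C10H18 + 14.5 O2 -> 10 CO2 + 9 H2O
O2 needed = C + H/4 = 10 + 18/4 = 14.50 moles
Air moles = O2 / 0.21 = 14.50 / 0.21 = 69.05 moles air


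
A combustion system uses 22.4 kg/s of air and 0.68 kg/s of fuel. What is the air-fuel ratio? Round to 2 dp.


AFR = m_air / m_fuel
AFR = 22.4 / 0.68 = 32.94


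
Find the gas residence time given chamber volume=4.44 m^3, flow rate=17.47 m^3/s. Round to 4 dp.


tau = V / Q_flow
tau = 4.44 / 17.47 = 0.2541 s


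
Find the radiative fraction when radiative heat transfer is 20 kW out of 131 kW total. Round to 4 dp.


f_rad = Q_rad / Q_total
f_rad = 20 / 131 = 0.1527


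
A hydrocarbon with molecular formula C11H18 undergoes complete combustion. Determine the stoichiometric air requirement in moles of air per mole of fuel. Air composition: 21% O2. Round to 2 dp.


Balanced combustion: C11H18 + 15.5 O2 -> 11 CO2 + 9 H2O
O2 needed = C + H/4 = 11 + 18/4 = 15.50 moles
Air moles = O2 / 0.21 = 15.50 / 0.21 = 73.81 moles air


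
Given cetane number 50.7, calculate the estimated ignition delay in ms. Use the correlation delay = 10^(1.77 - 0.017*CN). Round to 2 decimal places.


delay = 10^(1.77 - 0.017*CN)
Exponent = 1.77 - 0.017*50.7 = 0.9081
delay = 10^0.9081 = 8.09 ms


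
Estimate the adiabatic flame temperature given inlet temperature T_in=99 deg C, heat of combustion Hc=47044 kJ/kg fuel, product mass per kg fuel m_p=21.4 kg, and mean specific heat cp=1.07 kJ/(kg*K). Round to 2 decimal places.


T_ad = T_in + Hc / (m_p * cp)
Denominator = 21.4 * 1.07 = 22.8980
Temperature rise = 47044 / 22.8980 = 2054.50 K
T_ad = 99 + 2054.50 = 2153.50 deg C


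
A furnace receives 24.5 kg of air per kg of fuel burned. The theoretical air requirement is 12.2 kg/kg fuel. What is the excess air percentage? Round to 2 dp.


Excess air = actual - stoichiometric = 24.5 - 12.2 = 12.30 kg/kg fuel
Excess air % = (excess / stoich) * 100 = (12.30 / 12.2) * 100 = 100.82%


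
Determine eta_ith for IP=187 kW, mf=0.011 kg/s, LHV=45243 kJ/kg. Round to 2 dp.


eta_ith = (IP / (mf * LHV)) * 100
Denominator = 0.011 * 45243 = 497.6730 kW
eta_ith = (187 / 497.6730) * 100 = 37.57%


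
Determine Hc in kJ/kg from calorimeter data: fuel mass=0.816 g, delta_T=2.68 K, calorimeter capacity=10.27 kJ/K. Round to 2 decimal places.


Hc = C_cal * delta_T / m_fuel
Q_released = 10.27 * 2.68 = 27.5236 kJ
m_fuel = 0.816 g = 0.816/1000 kg = 0.000816 kg
Hc = 27.5236 / 0.000816 = 33729.90 kJ/kg


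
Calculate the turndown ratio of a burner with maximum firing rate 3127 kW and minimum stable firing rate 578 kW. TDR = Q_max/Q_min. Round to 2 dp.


TDR = Q_max / Q_min
TDR = 3127 / 578 = 5.41


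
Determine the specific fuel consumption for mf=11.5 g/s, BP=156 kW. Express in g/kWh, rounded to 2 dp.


SFC = (mf / BP) * 3600
Rate = 11.5 / 156 = 0.073718 g/(s*kW)
SFC = 0.073718 * 3600 = 265.38 g/kWh


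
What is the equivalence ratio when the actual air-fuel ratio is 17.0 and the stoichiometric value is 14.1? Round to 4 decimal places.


phi = AFR_stoich / AFR_actual
phi = 14.1 / 17.0 = 0.8294


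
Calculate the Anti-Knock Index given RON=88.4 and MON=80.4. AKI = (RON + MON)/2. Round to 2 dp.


AKI = (RON + MON) / 2
AKI = (88.4 + 80.4) / 2
AKI = 168.8 / 2 = 84.40


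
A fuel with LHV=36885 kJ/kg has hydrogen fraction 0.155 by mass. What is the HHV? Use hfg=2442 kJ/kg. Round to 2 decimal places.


HHV = LHV + hfg * 9 * H
Water addition = 2442 * 9 * 0.155 = 3406.590 kJ/kg
HHV = 36885 + 3406.590 = 40291.59 kJ/kg


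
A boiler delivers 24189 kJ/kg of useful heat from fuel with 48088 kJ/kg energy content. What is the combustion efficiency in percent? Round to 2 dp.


Efficiency = (Q_useful / Q_fuel) * 100
Efficiency = (24189 / 48088) * 100
Efficiency = 0.5030 * 100 = 50.30%


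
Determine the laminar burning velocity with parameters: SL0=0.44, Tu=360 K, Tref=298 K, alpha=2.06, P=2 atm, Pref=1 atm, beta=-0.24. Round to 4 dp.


SL = SL0 * (Tu/Tref)^alpha * (P/Pref)^beta
T ratio = 360/298 = 1.20805369
(T ratio)^alpha = 1.20805369^2.06 = 1.476038
(P/Pref)^beta = 2^(-0.24) = 0.846745
SL = 0.44 * 1.476038 * 0.846745 = 0.5499 m/s


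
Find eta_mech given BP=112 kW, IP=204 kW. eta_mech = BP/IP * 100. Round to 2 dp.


eta_mech = (BP / IP) * 100
Ratio = 112 / 204 = 0.5490
eta_mech = 0.5490 * 100 = 54.90%


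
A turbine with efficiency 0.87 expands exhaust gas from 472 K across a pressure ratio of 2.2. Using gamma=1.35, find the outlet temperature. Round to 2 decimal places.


T_out = T_in * (1 - eta * (1 - PR^(-(gamma-1)/gamma)))
Exponent = -(1.35-1)/1.35 = -0.25925926
PR^exp = 2.2^(-0.25925926) = 0.81512413
Factor = 1 - 0.87*(1 - 0.81512413) = 0.83915799
T_out = 472 * 0.83915799 = 396.08 K


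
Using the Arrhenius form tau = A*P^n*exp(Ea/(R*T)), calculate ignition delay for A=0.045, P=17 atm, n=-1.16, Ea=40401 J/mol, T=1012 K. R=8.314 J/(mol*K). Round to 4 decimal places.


tau = A * P^n * exp(Ea/(R*T))
P^n = 17^(-1.16) = 0.03738344
Ea/(R*T) = 40401/(8.314*1012) = 4.801773
exp(Ea/(R*T)) = 121.725989
tau = 0.045 * 0.03738344 * 121.725989 = 0.2048 ms


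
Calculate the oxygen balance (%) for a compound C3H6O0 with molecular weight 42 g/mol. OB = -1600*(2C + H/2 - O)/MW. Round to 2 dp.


OB = -1600 * (2C + H/2 - O) / MW
Inner = 2*3 + 6/2 - 0 = 9.00
OB = -1600 * 9.00 / 42 = -342.86%


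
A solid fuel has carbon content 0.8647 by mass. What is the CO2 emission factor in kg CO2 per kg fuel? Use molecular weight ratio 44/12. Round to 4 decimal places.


EF = C_frac * (M_CO2 / M_C)
EF = 0.8647 * (44/12)
EF = 0.8647 * 3.666667 = 3.1706 kg_CO2/kg_fuel


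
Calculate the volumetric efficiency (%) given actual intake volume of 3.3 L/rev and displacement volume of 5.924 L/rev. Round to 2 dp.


eta_v = (V_actual / V_disp) * 100
Ratio = 3.3 / 5.924 = 0.5571
eta_v = 0.5571 * 100 = 55.71%


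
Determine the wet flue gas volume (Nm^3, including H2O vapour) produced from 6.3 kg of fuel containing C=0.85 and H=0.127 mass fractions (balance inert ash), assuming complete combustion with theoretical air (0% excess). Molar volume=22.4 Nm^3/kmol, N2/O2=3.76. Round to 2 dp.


Per kg fuel: CO2 = (C/12 kmol)*22.4 = (0.85/12)*22.4 = 1.58667 Nm^3
Per kg fuel: H2O = (H/2 kmol)*22.4 = (0.127/2)*22.4 = 1.42240 Nm^3
O2 needed per kg fuel = C/12 + H/4 = 0.85/12 + 0.127/4 = 0.10258333 kmol
Per kg fuel: N2 = O2*3.76*22.4 = 0.10258333*3.76*22.4 = 8.63998 Nm^3
Total per kg = 1.58667 + 1.42240 + 8.63998 = 11.64905 Nm^3
Total = 11.64905 * 6.3 = 73.39 Nm^3


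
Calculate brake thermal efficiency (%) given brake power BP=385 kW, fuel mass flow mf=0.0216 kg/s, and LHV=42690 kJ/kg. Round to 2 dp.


eta_BTE = (BP / (mf * LHV)) * 100
Denominator = 0.0216 * 42690 = 922.1040 kW
eta_BTE = (385 / 922.1040) * 100 = 41.75%


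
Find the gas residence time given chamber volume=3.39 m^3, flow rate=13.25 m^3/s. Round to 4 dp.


tau = V / Q_flow
tau = 3.39 / 13.25 = 0.2558 s


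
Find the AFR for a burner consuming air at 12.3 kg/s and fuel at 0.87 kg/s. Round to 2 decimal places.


AFR = m_air / m_fuel
AFR = 12.3 / 0.87 = 14.14


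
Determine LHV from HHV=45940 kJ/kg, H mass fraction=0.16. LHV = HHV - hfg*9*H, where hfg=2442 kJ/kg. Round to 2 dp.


LHV = HHV - hfg * 9 * H
Water correction = 2442 * 9 * 0.16 = 3516.480 kJ/kg
LHV = 45940 - 3516.480 = 42423.52 kJ/kg


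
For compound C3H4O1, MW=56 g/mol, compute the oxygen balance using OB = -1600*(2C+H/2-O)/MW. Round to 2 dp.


OB = -1600 * (2C + H/2 - O) / MW
Inner = 2*3 + 4/2 - 1 = 7.00
OB = -1600 * 7.00 / 56 = -200.00%


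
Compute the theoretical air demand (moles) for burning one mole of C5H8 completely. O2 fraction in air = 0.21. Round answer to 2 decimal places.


Balanced combustion: C5H8 + 7 O2 -> 5 CO2 + 4 H2O
O2 needed = C + H/4 = 5 + 8/4 = 7.00 moles
Air moles = O2 / 0.21 = 7.00 / 0.21 = 33.33 moles air


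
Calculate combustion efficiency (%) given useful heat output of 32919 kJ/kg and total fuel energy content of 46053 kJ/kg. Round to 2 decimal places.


Efficiency = (Q_useful / Q_fuel) * 100
Efficiency = (32919 / 46053) * 100
Efficiency = 0.7148 * 100 = 71.48%


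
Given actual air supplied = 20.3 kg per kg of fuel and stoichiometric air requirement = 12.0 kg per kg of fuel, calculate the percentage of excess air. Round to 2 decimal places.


Excess air = actual - stoichiometric = 20.3 - 12.0 = 8.30 kg/kg fuel
Excess air % = (excess / stoich) * 100 = (8.30 / 12.0) * 100 = 69.17%


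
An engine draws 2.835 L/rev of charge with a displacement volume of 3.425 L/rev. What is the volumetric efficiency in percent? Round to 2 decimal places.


eta_v = (V_actual / V_disp) * 100
Ratio = 2.835 / 3.425 = 0.8277
eta_v = 0.8277 * 100 = 82.77%


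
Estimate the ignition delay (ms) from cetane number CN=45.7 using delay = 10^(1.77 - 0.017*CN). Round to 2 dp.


delay = 10^(1.77 - 0.017*CN)
Exponent = 1.77 - 0.017*45.7 = 0.9931
delay = 10^0.9931 = 9.84 ms


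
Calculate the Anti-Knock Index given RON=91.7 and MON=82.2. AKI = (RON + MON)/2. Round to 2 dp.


AKI = (RON + MON) / 2
AKI = (91.7 + 82.2) / 2
AKI = 173.9 / 2 = 86.95


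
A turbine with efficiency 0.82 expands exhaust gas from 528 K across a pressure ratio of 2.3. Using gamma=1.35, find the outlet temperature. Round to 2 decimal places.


T_out = T_in * (1 - eta * (1 - PR^(-(gamma-1)/gamma)))
Exponent = -(1.35-1)/1.35 = -0.25925926
PR^exp = 2.3^(-0.25925926) = 0.80578413
Factor = 1 - 0.82*(1 - 0.80578413) = 0.84074299
T_out = 528 * 0.84074299 = 443.91 K


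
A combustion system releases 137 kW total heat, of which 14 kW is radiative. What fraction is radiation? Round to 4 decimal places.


f_rad = Q_rad / Q_total
f_rad = 14 / 137 = 0.1022


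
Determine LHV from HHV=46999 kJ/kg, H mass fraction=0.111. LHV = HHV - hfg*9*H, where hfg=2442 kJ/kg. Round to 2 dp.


LHV = HHV - hfg * 9 * H
Water correction = 2442 * 9 * 0.111 = 2439.558 kJ/kg
LHV = 46999 - 2439.558 = 44559.44 kJ/kg


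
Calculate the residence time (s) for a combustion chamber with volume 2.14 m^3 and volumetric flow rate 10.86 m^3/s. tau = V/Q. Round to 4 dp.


tau = V / Q_flow
tau = 2.14 / 10.86 = 0.1971 s


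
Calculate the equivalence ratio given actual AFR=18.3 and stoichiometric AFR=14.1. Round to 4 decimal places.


phi = AFR_stoich / AFR_actual
phi = 14.1 / 18.3 = 0.7705


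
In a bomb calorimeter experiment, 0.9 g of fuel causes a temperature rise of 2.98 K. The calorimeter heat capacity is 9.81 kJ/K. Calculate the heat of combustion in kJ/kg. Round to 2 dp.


Hc = C_cal * delta_T / m_fuel
Q_released = 9.81 * 2.98 = 29.2338 kJ
m_fuel = 0.9 g = 0.9/1000 kg = 0.000900 kg
Hc = 29.2338 / 0.000900 = 32482.00 kJ/kg


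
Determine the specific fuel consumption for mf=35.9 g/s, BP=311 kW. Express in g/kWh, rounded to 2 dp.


SFC = (mf / BP) * 3600
Rate = 35.9 / 311 = 0.115434 g/(s*kW)
SFC = 0.115434 * 3600 = 415.56 g/kWh


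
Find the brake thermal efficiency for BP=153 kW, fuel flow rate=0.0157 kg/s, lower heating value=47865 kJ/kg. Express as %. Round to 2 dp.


eta_BTE = (BP / (mf * LHV)) * 100
Denominator = 0.0157 * 47865 = 751.4805 kW
eta_BTE = (153 / 751.4805) * 100 = 20.36%


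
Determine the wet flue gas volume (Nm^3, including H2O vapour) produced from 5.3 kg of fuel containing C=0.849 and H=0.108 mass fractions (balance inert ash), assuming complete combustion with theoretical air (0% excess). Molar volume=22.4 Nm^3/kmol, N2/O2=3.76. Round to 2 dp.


Per kg fuel: CO2 = (C/12 kmol)*22.4 = (0.849/12)*22.4 = 1.58480 Nm^3
Per kg fuel: H2O = (H/2 kmol)*22.4 = (0.108/2)*22.4 = 1.20960 Nm^3
O2 needed per kg fuel = C/12 + H/4 = 0.849/12 + 0.108/4 = 0.09775000 kmol
Per kg fuel: N2 = O2*3.76*22.4 = 0.09775000*3.76*22.4 = 8.23290 Nm^3
Total per kg = 1.58480 + 1.20960 + 8.23290 = 11.02730 Nm^3
Total = 11.02730 * 5.3 = 58.44 Nm^3


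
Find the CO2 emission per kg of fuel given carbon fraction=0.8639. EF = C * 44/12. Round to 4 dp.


EF = C_frac * (M_CO2 / M_C)
EF = 0.8639 * (44/12)
EF = 0.8639 * 3.666667 = 3.1676 kg_CO2/kg_fuel


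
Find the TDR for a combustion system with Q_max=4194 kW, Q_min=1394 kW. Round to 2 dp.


TDR = Q_max / Q_min
TDR = 4194 / 1394 = 3.01


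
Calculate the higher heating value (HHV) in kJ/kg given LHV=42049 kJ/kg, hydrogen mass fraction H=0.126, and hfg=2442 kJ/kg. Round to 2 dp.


HHV = LHV + hfg * 9 * H
Water addition = 2442 * 9 * 0.126 = 2769.228 kJ/kg
HHV = 42049 + 2769.228 = 44818.23 kJ/kg


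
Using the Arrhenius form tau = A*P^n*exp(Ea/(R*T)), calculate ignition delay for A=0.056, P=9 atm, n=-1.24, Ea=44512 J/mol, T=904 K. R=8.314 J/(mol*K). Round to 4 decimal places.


tau = A * P^n * exp(Ea/(R*T))
P^n = 9^(-1.24) = 0.06557515
Ea/(R*T) = 44512/(8.314*904) = 5.922413
exp(Ea/(R*T)) = 373.311265
tau = 0.056 * 0.06557515 * 373.311265 = 1.3709 ms


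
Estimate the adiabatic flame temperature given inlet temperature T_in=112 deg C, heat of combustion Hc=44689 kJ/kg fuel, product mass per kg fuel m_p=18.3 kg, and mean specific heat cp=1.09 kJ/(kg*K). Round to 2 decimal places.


T_ad = T_in + Hc / (m_p * cp)
Denominator = 18.3 * 1.09 = 19.9470
Temperature rise = 44689 / 19.9470 = 2240.39 K
T_ad = 112 + 2240.39 = 2352.39 deg C


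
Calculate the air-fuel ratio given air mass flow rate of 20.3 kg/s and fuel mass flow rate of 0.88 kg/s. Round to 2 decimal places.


AFR = m_air / m_fuel
AFR = 20.3 / 0.88 = 23.07


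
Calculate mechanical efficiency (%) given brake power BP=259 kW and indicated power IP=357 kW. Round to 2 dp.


eta_mech = (BP / IP) * 100
Ratio = 259 / 357 = 0.7255
eta_mech = 0.7255 * 100 = 72.55%


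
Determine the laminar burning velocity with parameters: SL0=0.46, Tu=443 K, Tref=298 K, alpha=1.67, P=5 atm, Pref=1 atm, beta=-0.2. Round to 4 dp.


SL = SL0 * (Tu/Tref)^alpha * (P/Pref)^beta
T ratio = 443/298 = 1.48657718
(T ratio)^alpha = 1.48657718^1.67 = 1.938890
(P/Pref)^beta = 5^(-0.2) = 0.724780
SL = 0.46 * 1.938890 * 0.724780 = 0.6464 m/s


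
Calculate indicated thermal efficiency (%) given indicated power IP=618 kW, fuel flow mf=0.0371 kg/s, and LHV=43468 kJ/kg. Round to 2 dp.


eta_ith = (IP / (mf * LHV)) * 100
Denominator = 0.0371 * 43468 = 1612.6628 kW
eta_ith = (618 / 1612.6628) * 100 = 38.32%


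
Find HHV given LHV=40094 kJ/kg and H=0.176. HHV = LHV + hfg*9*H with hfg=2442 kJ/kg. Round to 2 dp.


HHV = LHV + hfg * 9 * H
Water addition = 2442 * 9 * 0.176 = 3868.128 kJ/kg
HHV = 40094 + 3868.128 = 43962.13 kJ/kg


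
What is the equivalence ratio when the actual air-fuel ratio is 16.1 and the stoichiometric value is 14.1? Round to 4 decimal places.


phi = AFR_stoich / AFR_actual
phi = 14.1 / 16.1 = 0.8758


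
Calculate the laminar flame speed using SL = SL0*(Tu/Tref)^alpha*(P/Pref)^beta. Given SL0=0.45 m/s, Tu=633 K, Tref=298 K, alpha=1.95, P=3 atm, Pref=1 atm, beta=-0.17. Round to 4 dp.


SL = SL0 * (Tu/Tref)^alpha * (P/Pref)^beta
T ratio = 633/298 = 2.12416107
(T ratio)^alpha = 2.12416107^1.95 = 4.345258
(P/Pref)^beta = 3^(-0.17) = 0.829639
SL = 0.45 * 4.345258 * 0.829639 = 1.6222 m/s


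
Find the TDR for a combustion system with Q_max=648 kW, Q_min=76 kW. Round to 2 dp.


TDR = Q_max / Q_min
TDR = 648 / 76 = 8.53


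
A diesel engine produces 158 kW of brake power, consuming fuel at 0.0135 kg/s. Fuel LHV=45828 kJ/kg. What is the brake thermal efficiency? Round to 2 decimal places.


eta_BTE = (BP / (mf * LHV)) * 100
Denominator = 0.0135 * 45828 = 618.6780 kW
eta_BTE = (158 / 618.6780) * 100 = 25.54%


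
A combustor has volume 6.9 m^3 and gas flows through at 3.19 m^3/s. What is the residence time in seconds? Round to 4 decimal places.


tau = V / Q_flow
tau = 6.9 / 3.19 = 2.1630 s


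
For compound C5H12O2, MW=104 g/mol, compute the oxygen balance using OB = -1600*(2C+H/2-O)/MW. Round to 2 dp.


OB = -1600 * (2C + H/2 - O) / MW
Inner = 2*5 + 12/2 - 2 = 14.00
OB = -1600 * 14.00 / 104 = -215.38%


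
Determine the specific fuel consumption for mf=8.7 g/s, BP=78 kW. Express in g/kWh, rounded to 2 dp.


SFC = (mf / BP) * 3600
Rate = 8.7 / 78 = 0.111538 g/(s*kW)
SFC = 0.111538 * 3600 = 401.54 g/kWh


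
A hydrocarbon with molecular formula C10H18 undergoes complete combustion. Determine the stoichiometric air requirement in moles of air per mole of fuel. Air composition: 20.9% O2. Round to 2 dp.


Balanced combustion: C10H18 + 14.5 O2 -> 10 CO2 + 9 H2O
O2 needed = C + H/4 = 10 + 18/4 = 14.50 moles
Air moles = O2 / 0.209 = 14.50 / 0.209 = 69.38 moles air


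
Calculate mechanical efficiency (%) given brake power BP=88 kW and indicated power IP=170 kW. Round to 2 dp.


eta_mech = (BP / IP) * 100
Ratio = 88 / 170 = 0.5176
eta_mech = 0.5176 * 100 = 51.76%


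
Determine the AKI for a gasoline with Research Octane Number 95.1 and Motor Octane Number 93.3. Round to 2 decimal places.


AKI = (RON + MON) / 2
AKI = (95.1 + 93.3) / 2
AKI = 188.4 / 2 = 94.20


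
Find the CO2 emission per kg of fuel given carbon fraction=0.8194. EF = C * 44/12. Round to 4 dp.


EF = C_frac * (M_CO2 / M_C)
EF = 0.8194 * (44/12)
EF = 0.8194 * 3.666667 = 3.0045 kg_CO2/kg_fuel


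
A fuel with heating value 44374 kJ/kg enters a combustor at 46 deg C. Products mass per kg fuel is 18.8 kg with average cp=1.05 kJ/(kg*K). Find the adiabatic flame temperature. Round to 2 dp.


T_ad = T_in + Hc / (m_p * cp)
Denominator = 18.8 * 1.05 = 19.7400
Temperature rise = 44374 / 19.7400 = 2247.92 K
T_ad = 46 + 2247.92 = 2293.92 deg C


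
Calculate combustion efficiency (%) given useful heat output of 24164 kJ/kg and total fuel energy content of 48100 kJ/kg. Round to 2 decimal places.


Efficiency = (Q_useful / Q_fuel) * 100
Efficiency = (24164 / 48100) * 100
Efficiency = 0.5024 * 100 = 50.24%


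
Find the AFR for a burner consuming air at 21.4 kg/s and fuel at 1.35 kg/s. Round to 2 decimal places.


AFR = m_air / m_fuel
AFR = 21.4 / 1.35 = 15.85


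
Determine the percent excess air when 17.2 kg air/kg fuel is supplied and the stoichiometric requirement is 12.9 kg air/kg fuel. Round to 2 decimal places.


Excess air = actual - stoichiometric = 17.2 - 12.9 = 4.30 kg/kg fuel
Excess air % = (excess / stoich) * 100 = (4.30 / 12.9) * 100 = 33.33%


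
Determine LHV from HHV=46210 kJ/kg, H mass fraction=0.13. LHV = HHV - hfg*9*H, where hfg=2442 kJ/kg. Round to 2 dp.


LHV = HHV - hfg * 9 * H
Water correction = 2442 * 9 * 0.13 = 2857.140 kJ/kg
LHV = 46210 - 2857.140 = 43352.86 kJ/kg


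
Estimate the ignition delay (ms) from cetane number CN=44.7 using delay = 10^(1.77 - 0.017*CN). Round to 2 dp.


delay = 10^(1.77 - 0.017*CN)
Exponent = 1.77 - 0.017*44.7 = 1.0101
delay = 10^1.0101 = 10.24 ms


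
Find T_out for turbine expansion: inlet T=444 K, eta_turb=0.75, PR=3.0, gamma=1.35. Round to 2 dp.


T_out = T_in * (1 - eta * (1 - PR^(-(gamma-1)/gamma)))
Exponent = -(1.35-1)/1.35 = -0.25925926
PR^exp = 3.0^(-0.25925926) = 0.75214556
Factor = 1 - 0.75*(1 - 0.75214556) = 0.81410917
T_out = 444 * 0.81410917 = 361.46 K


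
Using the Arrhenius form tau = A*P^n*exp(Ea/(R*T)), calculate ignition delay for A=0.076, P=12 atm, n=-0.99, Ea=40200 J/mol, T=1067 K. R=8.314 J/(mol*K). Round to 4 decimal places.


tau = A * P^n * exp(Ea/(R*T))
P^n = 12^(-0.99) = 0.08543003
Ea/(R*T) = 40200/(8.314*1067) = 4.531600
exp(Ea/(R*T)) = 92.907138
tau = 0.076 * 0.08543003 * 92.907138 = 0.6032 ms


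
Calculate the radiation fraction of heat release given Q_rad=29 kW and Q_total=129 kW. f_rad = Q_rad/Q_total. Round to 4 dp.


f_rad = Q_rad / Q_total
f_rad = 29 / 129 = 0.2248


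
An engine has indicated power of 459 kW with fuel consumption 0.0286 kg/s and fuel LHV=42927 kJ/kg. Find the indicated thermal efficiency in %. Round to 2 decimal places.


eta_ith = (IP / (mf * LHV)) * 100
Denominator = 0.0286 * 42927 = 1227.7122 kW
eta_ith = (459 / 1227.7122) * 100 = 37.39%


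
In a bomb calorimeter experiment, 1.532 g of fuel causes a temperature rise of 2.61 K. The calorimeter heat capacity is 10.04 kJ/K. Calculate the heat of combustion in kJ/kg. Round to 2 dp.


Hc = C_cal * delta_T / m_fuel
Q_released = 10.04 * 2.61 = 26.2044 kJ
m_fuel = 1.532 g = 1.532/1000 kg = 0.001532 kg
Hc = 26.2044 / 0.001532 = 17104.70 kJ/kg


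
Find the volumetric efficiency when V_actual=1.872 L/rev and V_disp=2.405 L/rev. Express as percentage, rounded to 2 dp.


eta_v = (V_actual / V_disp) * 100
Ratio = 1.872 / 2.405 = 0.7784
eta_v = 0.7784 * 100 = 77.84%


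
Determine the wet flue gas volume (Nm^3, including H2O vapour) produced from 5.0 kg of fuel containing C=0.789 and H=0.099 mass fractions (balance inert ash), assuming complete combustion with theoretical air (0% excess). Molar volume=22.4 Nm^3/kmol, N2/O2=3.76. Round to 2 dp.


Per kg fuel: CO2 = (C/12 kmol)*22.4 = (0.789/12)*22.4 = 1.47280 Nm^3
Per kg fuel: H2O = (H/2 kmol)*22.4 = (0.099/2)*22.4 = 1.10880 Nm^3
O2 needed per kg fuel = C/12 + H/4 = 0.789/12 + 0.099/4 = 0.09050000 kmol
Per kg fuel: N2 = O2*3.76*22.4 = 0.09050000*3.76*22.4 = 7.62227 Nm^3
Total per kg = 1.47280 + 1.10880 + 7.62227 = 10.20387 Nm^3
Total = 10.20387 * 5.0 = 51.02 Nm^3


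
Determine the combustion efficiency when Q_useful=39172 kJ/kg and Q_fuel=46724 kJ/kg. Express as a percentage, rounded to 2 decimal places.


Efficiency = (Q_useful / Q_fuel) * 100
Efficiency = (39172 / 46724) * 100
Efficiency = 0.8384 * 100 = 83.84%


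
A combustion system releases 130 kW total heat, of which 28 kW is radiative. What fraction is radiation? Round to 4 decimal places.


f_rad = Q_rad / Q_total
f_rad = 28 / 130 = 0.2154


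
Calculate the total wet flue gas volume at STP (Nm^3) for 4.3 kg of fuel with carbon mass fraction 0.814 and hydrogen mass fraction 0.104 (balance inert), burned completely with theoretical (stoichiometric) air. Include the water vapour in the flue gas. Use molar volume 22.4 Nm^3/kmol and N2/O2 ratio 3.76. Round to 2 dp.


Per kg fuel: CO2 = (C/12 kmol)*22.4 = (0.814/12)*22.4 = 1.51947 Nm^3
Per kg fuel: H2O = (H/2 kmol)*22.4 = (0.104/2)*22.4 = 1.16480 Nm^3
O2 needed per kg fuel = C/12 + H/4 = 0.814/12 + 0.104/4 = 0.09383333 kmol
Per kg fuel: N2 = O2*3.76*22.4 = 0.09383333*3.76*22.4 = 7.90302 Nm^3
Total per kg = 1.51947 + 1.16480 + 7.90302 = 10.58729 Nm^3
Total = 10.58729 * 4.3 = 45.53 Nm^3


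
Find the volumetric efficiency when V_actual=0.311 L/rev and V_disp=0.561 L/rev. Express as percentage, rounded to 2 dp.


eta_v = (V_actual / V_disp) * 100
Ratio = 0.311 / 0.561 = 0.5544
eta_v = 0.5544 * 100 = 55.44%


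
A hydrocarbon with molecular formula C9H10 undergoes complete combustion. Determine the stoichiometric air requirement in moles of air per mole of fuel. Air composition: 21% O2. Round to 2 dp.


Balanced combustion: C9H10 + 11.5 O2 -> 9 CO2 + 5 H2O
O2 needed = C + H/4 = 9 + 10/4 = 11.50 moles
Air moles = O2 / 0.21 = 11.50 / 0.21 = 54.76 moles air


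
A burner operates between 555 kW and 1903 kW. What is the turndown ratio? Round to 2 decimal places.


TDR = Q_max / Q_min
TDR = 1903 / 555 = 3.43


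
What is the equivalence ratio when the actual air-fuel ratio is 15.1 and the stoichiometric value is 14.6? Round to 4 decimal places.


phi = AFR_stoich / AFR_actual
phi = 14.6 / 15.1 = 0.9669


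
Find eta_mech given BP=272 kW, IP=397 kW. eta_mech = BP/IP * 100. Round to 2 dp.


eta_mech = (BP / IP) * 100
Ratio = 272 / 397 = 0.6851
eta_mech = 0.6851 * 100 = 68.51%


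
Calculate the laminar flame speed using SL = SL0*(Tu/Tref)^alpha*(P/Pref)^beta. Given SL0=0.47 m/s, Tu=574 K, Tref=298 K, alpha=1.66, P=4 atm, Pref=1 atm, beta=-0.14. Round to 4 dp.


SL = SL0 * (Tu/Tref)^alpha * (P/Pref)^beta
T ratio = 574/298 = 1.92617450
(T ratio)^alpha = 1.92617450^1.66 = 2.968894
(P/Pref)^beta = 4^(-0.14) = 0.823591
SL = 0.47 * 2.968894 * 0.823591 = 1.1492 m/s


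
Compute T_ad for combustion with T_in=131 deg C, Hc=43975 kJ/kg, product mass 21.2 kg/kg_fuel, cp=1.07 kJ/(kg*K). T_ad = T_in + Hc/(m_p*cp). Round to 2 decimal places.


T_ad = T_in + Hc / (m_p * cp)
Denominator = 21.2 * 1.07 = 22.6840
Temperature rise = 43975 / 22.6840 = 1938.59 K
T_ad = 131 + 1938.59 = 2069.59 deg C


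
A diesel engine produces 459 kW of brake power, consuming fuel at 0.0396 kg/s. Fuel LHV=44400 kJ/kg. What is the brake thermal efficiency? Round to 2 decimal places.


eta_BTE = (BP / (mf * LHV)) * 100
Denominator = 0.0396 * 44400 = 1758.2400 kW
eta_BTE = (459 / 1758.2400) * 100 = 26.11%


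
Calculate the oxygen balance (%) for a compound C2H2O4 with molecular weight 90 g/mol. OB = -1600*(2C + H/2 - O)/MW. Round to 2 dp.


OB = -1600 * (2C + H/2 - O) / MW
Inner = 2*2 + 2/2 - 4 = 1.00
OB = -1600 * 1.00 / 90 = -17.78%


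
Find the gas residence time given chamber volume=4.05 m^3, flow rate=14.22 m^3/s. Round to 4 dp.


tau = V / Q_flow
tau = 4.05 / 14.22 = 0.2848 s


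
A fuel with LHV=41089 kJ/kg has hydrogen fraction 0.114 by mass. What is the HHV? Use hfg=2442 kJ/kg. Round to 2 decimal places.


HHV = LHV + hfg * 9 * H
Water addition = 2442 * 9 * 0.114 = 2505.492 kJ/kg
HHV = 41089 + 2505.492 = 43594.49 kJ/kg


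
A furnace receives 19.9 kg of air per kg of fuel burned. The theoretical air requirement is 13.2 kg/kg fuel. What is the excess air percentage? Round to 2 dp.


Excess air = actual - stoichiometric = 19.9 - 13.2 = 6.70 kg/kg fuel
Excess air % = (excess / stoich) * 100 = (6.70 / 13.2) * 100 = 50.76%


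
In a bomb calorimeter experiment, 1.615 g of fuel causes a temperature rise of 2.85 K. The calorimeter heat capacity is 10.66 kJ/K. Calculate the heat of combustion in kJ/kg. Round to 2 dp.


Hc = C_cal * delta_T / m_fuel
Q_released = 10.66 * 2.85 = 30.3810 kJ
m_fuel = 1.615 g = 1.615/1000 kg = 0.001615 kg
Hc = 30.3810 / 0.001615 = 18811.76 kJ/kg


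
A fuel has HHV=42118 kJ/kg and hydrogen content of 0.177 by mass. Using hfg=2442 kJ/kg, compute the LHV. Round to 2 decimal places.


LHV = HHV - hfg * 9 * H
Water correction = 2442 * 9 * 0.177 = 3890.106 kJ/kg
LHV = 42118 - 3890.106 = 38227.89 kJ/kg


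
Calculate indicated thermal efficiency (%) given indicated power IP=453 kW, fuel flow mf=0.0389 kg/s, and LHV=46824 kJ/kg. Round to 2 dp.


eta_ith = (IP / (mf * LHV)) * 100
Denominator = 0.0389 * 46824 = 1821.4536 kW
eta_ith = (453 / 1821.4536) * 100 = 24.87%


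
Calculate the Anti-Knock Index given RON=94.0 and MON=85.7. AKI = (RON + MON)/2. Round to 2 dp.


AKI = (RON + MON) / 2
AKI = (94.0 + 85.7) / 2
AKI = 179.7 / 2 = 89.85


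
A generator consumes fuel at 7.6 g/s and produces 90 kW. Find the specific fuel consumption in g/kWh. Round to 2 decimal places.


SFC = (mf / BP) * 3600
Rate = 7.6 / 90 = 0.084444 g/(s*kW)
SFC = 0.084444 * 3600 = 304.00 g/kWh


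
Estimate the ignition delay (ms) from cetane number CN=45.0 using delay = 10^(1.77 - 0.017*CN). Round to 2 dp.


delay = 10^(1.77 - 0.017*CN)
Exponent = 1.77 - 0.017*45.0 = 1.0050
delay = 10^1.0050 = 10.12 ms


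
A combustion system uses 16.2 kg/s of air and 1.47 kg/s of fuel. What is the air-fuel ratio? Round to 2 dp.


AFR = m_air / m_fuel
AFR = 16.2 / 1.47 = 11.02


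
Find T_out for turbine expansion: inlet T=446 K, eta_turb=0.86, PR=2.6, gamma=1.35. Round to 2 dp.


T_out = T_in * (1 - eta * (1 - PR^(-(gamma-1)/gamma)))
Exponent = -(1.35-1)/1.35 = -0.25925926
PR^exp = 2.6^(-0.25925926) = 0.78057442
Factor = 1 - 0.86*(1 - 0.78057442) = 0.81129400
T_out = 446 * 0.81129400 = 361.84 K


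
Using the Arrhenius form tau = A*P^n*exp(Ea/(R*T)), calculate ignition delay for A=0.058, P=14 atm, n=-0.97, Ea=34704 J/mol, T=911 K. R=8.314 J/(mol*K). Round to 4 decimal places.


tau = A * P^n * exp(Ea/(R*T))
P^n = 14^(-0.97) = 0.07731358
Ea/(R*T) = 34704/(8.314*911) = 4.581958
exp(Ea/(R*T)) = 97.705549
tau = 0.058 * 0.07731358 * 97.705549 = 0.4381 ms


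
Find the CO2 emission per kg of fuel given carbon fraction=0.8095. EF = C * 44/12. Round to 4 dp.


EF = C_frac * (M_CO2 / M_C)
EF = 0.8095 * (44/12)
EF = 0.8095 * 3.666667 = 2.9682 kg_CO2/kg_fuel


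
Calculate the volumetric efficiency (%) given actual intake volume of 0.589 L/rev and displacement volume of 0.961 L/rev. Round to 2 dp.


eta_v = (V_actual / V_disp) * 100
Ratio = 0.589 / 0.961 = 0.6129
eta_v = 0.6129 * 100 = 61.29%


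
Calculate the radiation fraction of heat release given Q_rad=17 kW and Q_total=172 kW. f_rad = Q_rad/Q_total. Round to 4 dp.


f_rad = Q_rad / Q_total
f_rad = 17 / 172 = 0.0988


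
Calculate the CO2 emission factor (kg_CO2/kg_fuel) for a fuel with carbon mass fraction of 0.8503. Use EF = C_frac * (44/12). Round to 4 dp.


EF = C_frac * (M_CO2 / M_C)
EF = 0.8503 * (44/12)
EF = 0.8503 * 3.666667 = 3.1178 kg_CO2/kg_fuel


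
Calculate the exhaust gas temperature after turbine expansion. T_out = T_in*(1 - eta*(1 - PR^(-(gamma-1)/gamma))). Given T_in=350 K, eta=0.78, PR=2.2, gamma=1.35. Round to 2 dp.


T_out = T_in * (1 - eta * (1 - PR^(-(gamma-1)/gamma)))
Exponent = -(1.35-1)/1.35 = -0.25925926
PR^exp = 2.2^(-0.25925926) = 0.81512413
Factor = 1 - 0.78*(1 - 0.81512413) = 0.85579682
T_out = 350 * 0.85579682 = 299.53 K


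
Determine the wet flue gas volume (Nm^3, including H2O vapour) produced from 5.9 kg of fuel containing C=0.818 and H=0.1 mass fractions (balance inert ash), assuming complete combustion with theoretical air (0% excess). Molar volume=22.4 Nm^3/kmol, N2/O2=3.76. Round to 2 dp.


Per kg fuel: CO2 = (C/12 kmol)*22.4 = (0.818/12)*22.4 = 1.52693 Nm^3
Per kg fuel: H2O = (H/2 kmol)*22.4 = (0.1/2)*22.4 = 1.12000 Nm^3
O2 needed per kg fuel = C/12 + H/4 = 0.818/12 + 0.1/4 = 0.09316667 kmol
Per kg fuel: N2 = O2*3.76*22.4 = 0.09316667*3.76*22.4 = 7.84687 Nm^3
Total per kg = 1.52693 + 1.12000 + 7.84687 = 10.49380 Nm^3
Total = 10.49380 * 5.9 = 61.91 Nm^3


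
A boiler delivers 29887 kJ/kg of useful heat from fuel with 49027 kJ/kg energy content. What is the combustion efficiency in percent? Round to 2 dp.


Efficiency = (Q_useful / Q_fuel) * 100
Efficiency = (29887 / 49027) * 100
Efficiency = 0.6096 * 100 = 60.96%


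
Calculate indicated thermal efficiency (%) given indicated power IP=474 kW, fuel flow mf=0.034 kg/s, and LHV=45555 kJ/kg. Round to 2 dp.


eta_ith = (IP / (mf * LHV)) * 100
Denominator = 0.034 * 45555 = 1548.8700 kW
eta_ith = (474 / 1548.8700) * 100 = 30.60%


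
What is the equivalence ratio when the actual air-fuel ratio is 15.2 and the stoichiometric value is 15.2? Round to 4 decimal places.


phi = AFR_stoich / AFR_actual
phi = 15.2 / 15.2 = 1.0000


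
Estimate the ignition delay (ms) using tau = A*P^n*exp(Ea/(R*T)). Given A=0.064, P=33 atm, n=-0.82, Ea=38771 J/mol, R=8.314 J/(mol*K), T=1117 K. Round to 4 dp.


tau = A * P^n * exp(Ea/(R*T))
P^n = 33^(-0.82) = 0.05686153
Ea/(R*T) = 38771/(8.314*1117) = 4.174878
exp(Ea/(R*T)) = 65.031918
tau = 0.064 * 0.05686153 * 65.031918 = 0.2367 ms


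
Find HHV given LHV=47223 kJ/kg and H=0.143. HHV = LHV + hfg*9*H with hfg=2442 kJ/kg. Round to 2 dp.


HHV = LHV + hfg * 9 * H
Water addition = 2442 * 9 * 0.143 = 3142.854 kJ/kg
HHV = 47223 + 3142.854 = 50365.85 kJ/kg


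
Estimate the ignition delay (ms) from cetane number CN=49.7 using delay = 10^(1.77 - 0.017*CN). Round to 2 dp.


delay = 10^(1.77 - 0.017*CN)
Exponent = 1.77 - 0.017*49.7 = 0.9251
delay = 10^0.9251 = 8.42 ms


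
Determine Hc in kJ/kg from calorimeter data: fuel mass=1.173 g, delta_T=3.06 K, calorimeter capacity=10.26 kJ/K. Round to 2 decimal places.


Hc = C_cal * delta_T / m_fuel
Q_released = 10.26 * 3.06 = 31.3956 kJ
m_fuel = 1.173 g = 1.173/1000 kg = 0.001173 kg
Hc = 31.3956 / 0.001173 = 26765.22 kJ/kg


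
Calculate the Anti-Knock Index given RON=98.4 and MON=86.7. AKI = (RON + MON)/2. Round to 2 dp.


AKI = (RON + MON) / 2
AKI = (98.4 + 86.7) / 2
AKI = 185.1 / 2 = 92.55


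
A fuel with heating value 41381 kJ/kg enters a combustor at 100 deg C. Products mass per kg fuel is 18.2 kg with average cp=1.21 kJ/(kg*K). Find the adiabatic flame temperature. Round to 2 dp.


T_ad = T_in + Hc / (m_p * cp)
Denominator = 18.2 * 1.21 = 22.0220
Temperature rise = 41381 / 22.0220 = 1879.08 K
T_ad = 100 + 1879.08 = 1979.08 deg C


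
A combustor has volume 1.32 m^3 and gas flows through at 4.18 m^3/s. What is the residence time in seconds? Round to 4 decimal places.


tau = V / Q_flow
tau = 1.32 / 4.18 = 0.3158 s


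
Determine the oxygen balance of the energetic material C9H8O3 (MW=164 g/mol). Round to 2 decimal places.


OB = -1600 * (2C + H/2 - O) / MW
Inner = 2*9 + 8/2 - 3 = 19.00
OB = -1600 * 19.00 / 164 = -185.37%


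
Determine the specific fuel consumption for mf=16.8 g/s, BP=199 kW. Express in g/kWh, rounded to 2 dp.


SFC = (mf / BP) * 3600
Rate = 16.8 / 199 = 0.084422 g/(s*kW)
SFC = 0.084422 * 3600 = 303.92 g/kWh


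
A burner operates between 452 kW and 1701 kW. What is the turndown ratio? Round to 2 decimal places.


TDR = Q_max / Q_min
TDR = 1701 / 452 = 3.76


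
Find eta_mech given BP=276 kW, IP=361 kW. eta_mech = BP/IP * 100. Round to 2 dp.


eta_mech = (BP / IP) * 100
Ratio = 276 / 361 = 0.7645
eta_mech = 0.7645 * 100 = 76.45%


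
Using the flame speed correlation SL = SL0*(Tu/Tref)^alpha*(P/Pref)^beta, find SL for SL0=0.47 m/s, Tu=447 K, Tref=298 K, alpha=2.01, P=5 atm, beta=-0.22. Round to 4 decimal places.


SL = SL0 * (Tu/Tref)^alpha * (P/Pref)^beta
T ratio = 447/298 = 1.50000000
(T ratio)^alpha = 1.50000000^2.01 = 2.259141
(P/Pref)^beta = 5^(-0.22) = 0.701821
SL = 0.47 * 2.259141 * 0.701821 = 0.7452 m/s


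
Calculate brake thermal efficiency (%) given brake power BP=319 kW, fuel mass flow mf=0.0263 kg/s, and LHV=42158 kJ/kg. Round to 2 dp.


eta_BTE = (BP / (mf * LHV)) * 100
Denominator = 0.0263 * 42158 = 1108.7554 kW
eta_BTE = (319 / 1108.7554) * 100 = 28.77%


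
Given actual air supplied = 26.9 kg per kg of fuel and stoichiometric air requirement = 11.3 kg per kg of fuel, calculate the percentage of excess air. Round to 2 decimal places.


Excess air = actual - stoichiometric = 26.9 - 11.3 = 15.60 kg/kg fuel
Excess air % = (excess / stoich) * 100 = (15.60 / 11.3) * 100 = 138.05%


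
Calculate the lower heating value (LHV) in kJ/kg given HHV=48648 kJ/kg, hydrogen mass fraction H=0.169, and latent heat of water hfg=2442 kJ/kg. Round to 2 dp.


LHV = HHV - hfg * 9 * H
Water correction = 2442 * 9 * 0.169 = 3714.282 kJ/kg
LHV = 48648 - 3714.282 = 44933.72 kJ/kg


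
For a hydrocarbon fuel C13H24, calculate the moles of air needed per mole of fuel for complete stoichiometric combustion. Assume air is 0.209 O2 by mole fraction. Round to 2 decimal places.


Balanced combustion: C13H24 + 19 O2 -> 13 CO2 + 12 H2O
O2 needed = C + H/4 = 13 + 24/4 = 19.00 moles
Air moles = O2 / 0.209 = 19.00 / 0.209 = 90.91 moles air


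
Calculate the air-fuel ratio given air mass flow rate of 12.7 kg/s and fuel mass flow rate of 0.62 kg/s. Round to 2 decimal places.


AFR = m_air / m_fuel
AFR = 12.7 / 0.62 = 20.48


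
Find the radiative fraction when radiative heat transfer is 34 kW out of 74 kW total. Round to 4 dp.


f_rad = Q_rad / Q_total
f_rad = 34 / 74 = 0.4595


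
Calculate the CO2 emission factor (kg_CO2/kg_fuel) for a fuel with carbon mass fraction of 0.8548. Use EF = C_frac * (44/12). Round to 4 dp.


EF = C_frac * (M_CO2 / M_C)
EF = 0.8548 * (44/12)
EF = 0.8548 * 3.666667 = 3.1343 kg_CO2/kg_fuel


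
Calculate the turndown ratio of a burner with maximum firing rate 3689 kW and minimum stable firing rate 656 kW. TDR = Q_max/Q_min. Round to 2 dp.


TDR = Q_max / Q_min
TDR = 3689 / 656 = 5.62


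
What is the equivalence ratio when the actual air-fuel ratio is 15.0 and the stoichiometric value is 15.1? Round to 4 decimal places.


phi = AFR_stoich / AFR_actual
phi = 15.1 / 15.0 = 1.0067


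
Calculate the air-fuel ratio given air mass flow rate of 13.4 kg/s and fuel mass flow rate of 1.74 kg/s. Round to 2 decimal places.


AFR = m_air / m_fuel
AFR = 13.4 / 1.74 = 7.70


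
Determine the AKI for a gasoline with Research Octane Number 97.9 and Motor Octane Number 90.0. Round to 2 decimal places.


AKI = (RON + MON) / 2
AKI = (97.9 + 90.0) / 2
AKI = 187.9 / 2 = 93.95


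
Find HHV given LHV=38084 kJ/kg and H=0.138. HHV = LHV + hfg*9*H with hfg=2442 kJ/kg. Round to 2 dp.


HHV = LHV + hfg * 9 * H
Water addition = 2442 * 9 * 0.138 = 3032.964 kJ/kg
HHV = 38084 + 3032.964 = 41116.96 kJ/kg


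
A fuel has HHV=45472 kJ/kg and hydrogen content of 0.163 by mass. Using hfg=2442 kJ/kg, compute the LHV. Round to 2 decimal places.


LHV = HHV - hfg * 9 * H
Water correction = 2442 * 9 * 0.163 = 3582.414 kJ/kg
LHV = 45472 - 3582.414 = 41889.59 kJ/kg


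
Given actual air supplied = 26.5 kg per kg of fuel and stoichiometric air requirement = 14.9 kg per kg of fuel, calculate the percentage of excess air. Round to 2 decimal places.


Excess air = actual - stoichiometric = 26.5 - 14.9 = 11.60 kg/kg fuel
Excess air % = (excess / stoich) * 100 = (11.60 / 14.9) * 100 = 77.85%
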